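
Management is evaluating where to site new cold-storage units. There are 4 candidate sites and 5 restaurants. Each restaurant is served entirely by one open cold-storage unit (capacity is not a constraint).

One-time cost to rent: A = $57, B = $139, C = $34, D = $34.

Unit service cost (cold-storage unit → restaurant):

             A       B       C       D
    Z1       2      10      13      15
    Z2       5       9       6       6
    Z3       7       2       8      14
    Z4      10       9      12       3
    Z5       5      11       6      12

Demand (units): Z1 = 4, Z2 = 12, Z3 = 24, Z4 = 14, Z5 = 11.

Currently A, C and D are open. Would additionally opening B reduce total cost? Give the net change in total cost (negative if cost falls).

Current service cost with {A, C, D}: 333.
Adding B: each restaurant re-picks its cheapest; new service cost 213, saving 120.
Extra fixed cost: 139. Net change = 139 − 120 = 19.
(Totals: 458 → 477.)

No — net change +19 (cost rises by 19).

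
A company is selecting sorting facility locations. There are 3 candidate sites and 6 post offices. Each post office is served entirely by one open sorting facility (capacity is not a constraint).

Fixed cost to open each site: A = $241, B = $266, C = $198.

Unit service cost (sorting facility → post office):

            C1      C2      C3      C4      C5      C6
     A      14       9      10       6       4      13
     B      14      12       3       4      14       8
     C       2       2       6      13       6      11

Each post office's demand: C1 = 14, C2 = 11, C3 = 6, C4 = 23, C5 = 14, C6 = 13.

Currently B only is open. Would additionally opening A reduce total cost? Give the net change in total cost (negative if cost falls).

Current service cost with {B}: 738.
Adding A: each post office re-picks its cheapest; new service cost 565, saving 173.
Extra fixed cost: 241. Net change = 241 − 173 = 68.
(Totals: 1004 → 1072.)

No — net change +68 (cost rises by 68).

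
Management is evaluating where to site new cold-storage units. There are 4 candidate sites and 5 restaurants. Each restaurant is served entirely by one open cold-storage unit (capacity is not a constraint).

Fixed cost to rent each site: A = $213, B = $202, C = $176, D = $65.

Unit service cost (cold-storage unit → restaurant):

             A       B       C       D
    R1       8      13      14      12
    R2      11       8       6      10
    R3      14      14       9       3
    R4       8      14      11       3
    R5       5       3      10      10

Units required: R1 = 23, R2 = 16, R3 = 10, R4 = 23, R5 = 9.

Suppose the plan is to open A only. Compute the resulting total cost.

Total cost: 942

Each restaurant is assigned to its cheapest site among the open ones.
{A}: R1→A 8·23=184, R2→A 11·16=176, R3→A 14·10=140, R4→A 8·23=184, R5→A 5·9=45. Service 729; fixed 213; total 942.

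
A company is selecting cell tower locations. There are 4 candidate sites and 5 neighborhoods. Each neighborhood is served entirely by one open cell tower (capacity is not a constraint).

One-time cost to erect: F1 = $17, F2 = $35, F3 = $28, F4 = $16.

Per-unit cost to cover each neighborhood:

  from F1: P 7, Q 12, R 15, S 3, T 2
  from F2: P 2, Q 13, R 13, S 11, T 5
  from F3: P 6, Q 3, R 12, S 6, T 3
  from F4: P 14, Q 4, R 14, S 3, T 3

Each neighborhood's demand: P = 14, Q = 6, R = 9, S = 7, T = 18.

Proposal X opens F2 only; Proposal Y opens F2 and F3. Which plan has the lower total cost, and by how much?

Proposal X: {F2}: P→F2 2·14=28, Q→F2 13·6=78, R→F2 13·9=117, S→F2 11·7=77, T→F2 5·18=90. Service 390; fixed 35; total 425.
Proposal Y: {F2, F3}: P→F2 2·14=28, Q→F3 3·6=18, R→F3 12·9=108, S→F3 6·7=42, T→F3 3·18=54. Service 250; fixed 63; total 313.
Difference: |425 − 313| = 112.

Proposal Y is cheaper by 112.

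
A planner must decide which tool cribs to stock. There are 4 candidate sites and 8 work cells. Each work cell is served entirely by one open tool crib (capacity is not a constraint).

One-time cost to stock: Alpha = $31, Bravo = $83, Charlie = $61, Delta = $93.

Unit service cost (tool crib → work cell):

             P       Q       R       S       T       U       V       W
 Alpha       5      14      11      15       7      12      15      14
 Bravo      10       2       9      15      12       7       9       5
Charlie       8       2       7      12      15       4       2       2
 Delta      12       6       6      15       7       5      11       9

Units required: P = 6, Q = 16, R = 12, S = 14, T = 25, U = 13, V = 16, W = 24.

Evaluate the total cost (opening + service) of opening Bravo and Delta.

Total cost: 1054

Each work cell is assigned to its cheapest site among the open ones.
{Bravo, Delta}: P→Bravo 10·6=60, Q→Bravo 2·16=32, R→Delta 6·12=72, S→Bravo 15·14=210, T→Delta 7·25=175, U→Delta 5·13=65, V→Bravo 9·16=144, W→Bravo 5·24=120. Service 878; fixed 176; total 1054.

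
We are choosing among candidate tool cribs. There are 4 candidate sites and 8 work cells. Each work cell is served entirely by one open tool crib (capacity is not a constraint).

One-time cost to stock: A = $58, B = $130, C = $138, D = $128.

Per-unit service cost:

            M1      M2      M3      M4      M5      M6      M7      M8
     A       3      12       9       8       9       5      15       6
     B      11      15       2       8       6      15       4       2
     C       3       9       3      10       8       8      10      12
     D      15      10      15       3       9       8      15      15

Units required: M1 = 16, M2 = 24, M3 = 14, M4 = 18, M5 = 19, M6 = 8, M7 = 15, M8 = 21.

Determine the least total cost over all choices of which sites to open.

For any fixed open set, each work cell goes to its cheapest open site; total = fixed + service.
{A, B, D}: M1→A 3·16=48, M2→D 10·24=240, M3→B 2·14=28, M4→D 3·18=54, M5→B 6·19=114, M6→A 5·8=40, M7→B 4·15=60, M8→B 2·21=42. Service 626; fixed 316; total 942.
{A, B}: service 764 + fixed 188 = 952
{B, C}: service 716 + fixed 268 = 984
{A, B, C, D}: service 602 + fixed 454 = 1056
(All 15 nonempty subsets were checked; A, B and D is lowest.)

Minimum total cost: 942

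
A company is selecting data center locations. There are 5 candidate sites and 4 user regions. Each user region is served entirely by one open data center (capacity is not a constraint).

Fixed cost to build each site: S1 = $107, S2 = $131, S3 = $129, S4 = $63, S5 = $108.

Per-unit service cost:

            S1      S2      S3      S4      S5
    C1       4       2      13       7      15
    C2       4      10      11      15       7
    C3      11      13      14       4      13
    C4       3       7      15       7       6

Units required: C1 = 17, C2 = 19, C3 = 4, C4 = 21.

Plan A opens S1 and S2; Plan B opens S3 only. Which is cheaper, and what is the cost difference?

Plan A: {S1, S2}: C1→S2 2·17=34, C2→S1 4·19=76, C3→S1 11·4=44, C4→S1 3·21=63. Service 217; fixed 238; total 455.
Plan B: {S3}: C1→S3 13·17=221, C2→S3 11·19=209, C3→S3 14·4=56, C4→S3 15·21=315. Service 801; fixed 129; total 930.
Difference: |455 − 930| = 475.

Plan A is cheaper by 475.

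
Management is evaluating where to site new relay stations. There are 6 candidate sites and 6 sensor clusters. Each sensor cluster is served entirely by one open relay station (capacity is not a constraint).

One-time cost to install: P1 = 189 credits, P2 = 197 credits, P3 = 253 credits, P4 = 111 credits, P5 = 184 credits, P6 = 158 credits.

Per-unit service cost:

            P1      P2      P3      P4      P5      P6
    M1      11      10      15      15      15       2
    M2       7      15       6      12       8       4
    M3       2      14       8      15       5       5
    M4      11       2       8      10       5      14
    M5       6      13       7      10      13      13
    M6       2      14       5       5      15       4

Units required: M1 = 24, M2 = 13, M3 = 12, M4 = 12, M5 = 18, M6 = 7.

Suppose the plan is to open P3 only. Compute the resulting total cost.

Each sensor cluster is assigned to its cheapest site among the open ones.
{P3}: M1→P3 15·24=360, M2→P3 6·13=78, M3→P3 8·12=96, M4→P3 8·12=96, M5→P3 7·18=126, M6→P3 5·7=35. Service 791; fixed 253; total 1044.

Total cost: 1044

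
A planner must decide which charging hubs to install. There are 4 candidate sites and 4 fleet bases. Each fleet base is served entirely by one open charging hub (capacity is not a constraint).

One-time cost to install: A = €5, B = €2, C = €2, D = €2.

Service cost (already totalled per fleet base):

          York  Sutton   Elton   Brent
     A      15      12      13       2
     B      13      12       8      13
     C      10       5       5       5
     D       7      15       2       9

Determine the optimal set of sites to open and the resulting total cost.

Open C and D; minimum total cost 23.

For any fixed open set, each fleet base goes to its cheapest open site; total = fixed + service.
{C, D}: York→D 7, Sutton→C 5, Elton→D 2, Brent→C 5. Service 19; fixed 4; total 23.
{A, C, D}: service 16 + fixed 9 = 25
{B, C, D}: York→D 7, Sutton→C 5, Elton→D 2, Brent→C 5. Service 19; fixed 6; total 25.
{A, B, C, D}: York→D 7, Sutton→C 5, Elton→D 2, Brent→A 2. Service 16; fixed 11; total 27.
No other subset beats 23.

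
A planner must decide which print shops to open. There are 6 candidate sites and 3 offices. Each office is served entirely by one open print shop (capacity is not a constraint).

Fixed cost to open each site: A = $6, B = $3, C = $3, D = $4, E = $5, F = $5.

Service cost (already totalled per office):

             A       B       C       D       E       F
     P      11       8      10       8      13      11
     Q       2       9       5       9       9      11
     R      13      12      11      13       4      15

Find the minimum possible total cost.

Minimum total cost: 27

For any fixed open set, each office goes to its cheapest open site; total = fixed + service.
{C, E}: P→C 10, Q→C 5, R→E 4. Service 19; fixed 8; total 27.
{A, B, E}: service 14 + fixed 14 = 28
{A, E}: service 17 + fixed 11 = 28
{A, B, C, D, E, F}: service 14 + fixed 26 = 40
No other subset beats 27.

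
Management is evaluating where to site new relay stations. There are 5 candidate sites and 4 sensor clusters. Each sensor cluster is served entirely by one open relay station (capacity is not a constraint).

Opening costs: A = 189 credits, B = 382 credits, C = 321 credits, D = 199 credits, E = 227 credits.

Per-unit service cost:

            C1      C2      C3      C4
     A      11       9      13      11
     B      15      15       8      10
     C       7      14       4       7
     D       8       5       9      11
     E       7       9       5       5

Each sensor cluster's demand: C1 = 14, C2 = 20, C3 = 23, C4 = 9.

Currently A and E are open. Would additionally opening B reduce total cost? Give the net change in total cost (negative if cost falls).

Current service cost with {A, E}: 438.
Adding B: each sensor cluster re-picks its cheapest; new service cost 438, saving 0.
Extra fixed cost: 382. Net change = 382 − 0 = 382.
(Totals: 854 → 1236.)

No — net change +382 (cost rises by 382).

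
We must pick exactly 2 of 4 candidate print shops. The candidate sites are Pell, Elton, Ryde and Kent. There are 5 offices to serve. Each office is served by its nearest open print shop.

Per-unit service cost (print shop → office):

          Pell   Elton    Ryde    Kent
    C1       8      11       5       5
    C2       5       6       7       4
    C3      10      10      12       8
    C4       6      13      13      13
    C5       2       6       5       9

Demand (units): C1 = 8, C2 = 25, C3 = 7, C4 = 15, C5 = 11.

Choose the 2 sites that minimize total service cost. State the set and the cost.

With exactly 2 open, each office uses its cheapest among the chosen.
{Pell, Kent}: C1→Kent 5·8=40, C2→Kent 4·25=100, C3→Kent 8·7=56, C4→Pell 6·15=90, C5→Pell 2·11=22. Service cost 308.
{Pell, Ryde}: service cost 347
{Pell, Elton}: service cost 371
Among all 6 size-2 choices, {Pell, Kent} is lowest.

Choose Pell and Kent; total service cost 308.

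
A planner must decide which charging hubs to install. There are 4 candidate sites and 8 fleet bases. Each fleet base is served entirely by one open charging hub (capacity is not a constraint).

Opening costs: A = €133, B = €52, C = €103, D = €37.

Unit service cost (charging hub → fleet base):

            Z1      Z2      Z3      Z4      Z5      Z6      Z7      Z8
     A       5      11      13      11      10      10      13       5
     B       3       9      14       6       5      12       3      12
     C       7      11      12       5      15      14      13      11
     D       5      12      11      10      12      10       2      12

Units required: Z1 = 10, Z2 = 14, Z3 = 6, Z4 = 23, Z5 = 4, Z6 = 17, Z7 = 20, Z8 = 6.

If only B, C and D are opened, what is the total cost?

Each fleet base is assigned to its cheapest site among the open ones.
{B, C, D}: Z1→B 3·10=30, Z2→B 9·14=126, Z3→D 11·6=66, Z4→C 5·23=115, Z5→B 5·4=20, Z6→D 10·17=170, Z7→D 2·20=40, Z8→C 11·6=66. Service 633; fixed 192; total 825.

Total cost: 825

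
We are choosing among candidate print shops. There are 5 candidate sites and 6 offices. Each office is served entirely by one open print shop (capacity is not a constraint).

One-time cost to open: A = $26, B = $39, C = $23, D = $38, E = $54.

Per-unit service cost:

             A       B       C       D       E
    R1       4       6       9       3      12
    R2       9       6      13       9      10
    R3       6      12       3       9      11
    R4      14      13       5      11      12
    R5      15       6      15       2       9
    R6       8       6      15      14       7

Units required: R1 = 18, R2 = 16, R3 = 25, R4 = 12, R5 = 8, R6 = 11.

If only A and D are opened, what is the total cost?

Each office is assigned to its cheapest site among the open ones.
{A, D}: R1→D 3·18=54, R2→A 9·16=144, R3→A 6·25=150, R4→D 11·12=132, R5→D 2·8=16, R6→A 8·11=88. Service 584; fixed 64; total 648.

Total cost: 648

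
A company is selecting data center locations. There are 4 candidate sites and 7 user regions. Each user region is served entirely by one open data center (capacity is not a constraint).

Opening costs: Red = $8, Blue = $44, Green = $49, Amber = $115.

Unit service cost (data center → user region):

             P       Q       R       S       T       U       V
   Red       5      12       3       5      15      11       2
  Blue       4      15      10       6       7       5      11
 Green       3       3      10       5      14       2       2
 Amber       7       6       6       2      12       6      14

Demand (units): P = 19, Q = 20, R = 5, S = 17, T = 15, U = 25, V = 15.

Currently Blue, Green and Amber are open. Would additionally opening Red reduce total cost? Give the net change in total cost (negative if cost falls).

Yes — net change −7 (cost falls by 7).

Current service cost with {Blue, Green, Amber}: 366.
Adding Red: each user region re-picks its cheapest; new service cost 351, saving 15.
Extra fixed cost: 8. Net change = 8 − 15 = -7.
(Totals: 574 → 567.)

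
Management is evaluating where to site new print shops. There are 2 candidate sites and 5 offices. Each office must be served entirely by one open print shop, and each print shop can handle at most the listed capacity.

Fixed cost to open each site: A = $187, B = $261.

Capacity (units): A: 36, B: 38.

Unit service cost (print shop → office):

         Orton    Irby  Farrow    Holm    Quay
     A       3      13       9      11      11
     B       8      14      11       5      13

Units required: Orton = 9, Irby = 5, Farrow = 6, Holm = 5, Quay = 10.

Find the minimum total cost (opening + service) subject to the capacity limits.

Open {A}: Orton→A 3·9=27, Irby→A 13·5=65, Farrow→A 9·6=54, Holm→A 11·5=55, Quay→A 11·10=110.
Loads: A carries 35/36. Service 311; fixed 187; total 498.
Next best feasible plan costs 624.

Minimum total cost: 498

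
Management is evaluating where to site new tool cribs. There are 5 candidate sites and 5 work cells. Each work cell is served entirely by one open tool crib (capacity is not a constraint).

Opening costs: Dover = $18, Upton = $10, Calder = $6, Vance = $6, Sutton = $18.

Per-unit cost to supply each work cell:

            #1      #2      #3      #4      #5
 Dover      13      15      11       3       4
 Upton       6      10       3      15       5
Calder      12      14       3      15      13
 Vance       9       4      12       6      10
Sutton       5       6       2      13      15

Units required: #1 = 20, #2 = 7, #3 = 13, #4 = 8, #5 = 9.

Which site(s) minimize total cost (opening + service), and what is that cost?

For any fixed open set, each work cell goes to its cheapest open site; total = fixed + service.
{Dover, Vance, Sutton}: #1→Sutton 5·20=100, #2→Vance 4·7=28, #3→Sutton 2·13=26, #4→Dover 3·8=24, #5→Dover 4·9=36. Service 214; fixed 42; total 256.
{Dover, Calder, Vance, Sutton}: service 214 + fixed 48 = 262
{Dover, Sutton}: #1→Sutton 5·20=100, #2→Sutton 6·7=42, #3→Sutton 2·13=26, #4→Dover 3·8=24, #5→Dover 4·9=36. Service 228; fixed 36; total 264.
{Dover, Upton, Calder, Vance, Sutton}: service 214 + fixed 58 = 272
No other subset beats 256.

Open Dover, Vance and Sutton; minimum total cost 256.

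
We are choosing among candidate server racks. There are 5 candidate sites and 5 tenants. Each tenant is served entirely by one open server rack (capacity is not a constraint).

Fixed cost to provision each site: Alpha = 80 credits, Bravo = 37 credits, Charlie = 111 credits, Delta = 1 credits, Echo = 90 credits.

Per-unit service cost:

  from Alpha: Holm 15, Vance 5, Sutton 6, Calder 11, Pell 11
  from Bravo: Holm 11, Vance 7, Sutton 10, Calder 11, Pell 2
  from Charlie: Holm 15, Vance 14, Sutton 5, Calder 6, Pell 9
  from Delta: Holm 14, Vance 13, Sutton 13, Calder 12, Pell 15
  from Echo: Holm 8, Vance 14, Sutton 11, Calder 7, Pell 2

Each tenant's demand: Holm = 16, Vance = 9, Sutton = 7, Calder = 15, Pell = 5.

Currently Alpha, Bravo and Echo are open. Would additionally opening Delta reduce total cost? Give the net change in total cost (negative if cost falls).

Current service cost with {Alpha, Bravo, Echo}: 330.
Adding Delta: each tenant re-picks its cheapest; new service cost 330, saving 0.
Extra fixed cost: 1. Net change = 1 − 0 = 1.
(Totals: 537 → 538.)

No — net change +1 (cost rises by 1).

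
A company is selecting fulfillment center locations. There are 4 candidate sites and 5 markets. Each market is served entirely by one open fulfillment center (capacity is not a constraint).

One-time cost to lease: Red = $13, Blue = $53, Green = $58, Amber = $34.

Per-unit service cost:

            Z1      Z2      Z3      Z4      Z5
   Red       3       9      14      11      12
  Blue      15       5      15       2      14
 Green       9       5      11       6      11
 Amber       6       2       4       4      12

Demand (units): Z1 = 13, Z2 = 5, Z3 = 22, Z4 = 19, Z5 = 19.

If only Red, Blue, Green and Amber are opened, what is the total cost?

Each market is assigned to its cheapest site among the open ones.
{Red, Blue, Green, Amber}: Z1→Red 3·13=39, Z2→Amber 2·5=10, Z3→Amber 4·22=88, Z4→Blue 2·19=38, Z5→Green 11·19=209. Service 384; fixed 158; total 542.

Total cost: 542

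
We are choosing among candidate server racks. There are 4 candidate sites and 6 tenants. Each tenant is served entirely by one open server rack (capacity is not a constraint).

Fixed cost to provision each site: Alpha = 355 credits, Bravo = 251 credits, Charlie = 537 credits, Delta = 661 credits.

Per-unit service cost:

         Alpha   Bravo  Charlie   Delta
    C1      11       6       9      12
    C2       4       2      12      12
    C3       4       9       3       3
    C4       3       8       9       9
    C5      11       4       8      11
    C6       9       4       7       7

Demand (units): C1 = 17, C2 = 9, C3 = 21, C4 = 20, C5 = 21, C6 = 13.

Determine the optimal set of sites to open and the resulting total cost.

For any fixed open set, each tenant goes to its cheapest open site; total = fixed + service.
{Bravo}: C1→Bravo 6·17=102, C2→Bravo 2·9=18, C3→Bravo 9·21=189, C4→Bravo 8·20=160, C5→Bravo 4·21=84, C6→Bravo 4·13=52. Service 605; fixed 251; total 856.
{Alpha, Bravo}: service 400 + fixed 606 = 1006
{Alpha}: service 715 + fixed 355 = 1070
{Alpha, Bravo, Charlie, Delta}: C1→Bravo 6·17=102, C2→Bravo 2·9=18, C3→Charlie 3·21=63, C4→Alpha 3·20=60, C5→Bravo 4·21=84, C6→Bravo 4·13=52. Service 379; fixed 1804; total 2183.
No other subset beats 856.

Open Bravo only; minimum total cost 856.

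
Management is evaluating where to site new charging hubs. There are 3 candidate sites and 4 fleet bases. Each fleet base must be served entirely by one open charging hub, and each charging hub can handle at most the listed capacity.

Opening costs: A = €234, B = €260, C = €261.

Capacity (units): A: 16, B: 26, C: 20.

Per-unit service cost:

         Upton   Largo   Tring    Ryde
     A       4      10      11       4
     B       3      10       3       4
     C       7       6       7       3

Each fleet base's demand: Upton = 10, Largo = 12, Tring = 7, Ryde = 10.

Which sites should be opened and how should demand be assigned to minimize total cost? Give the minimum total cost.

Minimum total cost: 712

Open {B, C}: Upton→B 3·10=30, Largo→C 6·12=72, Tring→C 7·7=49, Ryde→B 4·10=40.
Loads: B carries 20/26, C carries 19/20. Service 191; fixed 521; total 712.
Next best feasible plan costs 750.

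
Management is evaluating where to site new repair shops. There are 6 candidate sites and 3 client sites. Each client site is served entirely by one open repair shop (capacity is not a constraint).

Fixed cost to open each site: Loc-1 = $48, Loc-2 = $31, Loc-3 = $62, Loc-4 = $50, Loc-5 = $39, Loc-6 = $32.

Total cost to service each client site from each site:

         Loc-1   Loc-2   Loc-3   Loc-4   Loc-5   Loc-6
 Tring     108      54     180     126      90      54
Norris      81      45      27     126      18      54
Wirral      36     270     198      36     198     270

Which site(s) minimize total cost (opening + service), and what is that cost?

Open Loc-1 and Loc-2; minimum total cost 214.

For any fixed open set, each client site goes to its cheapest open site; total = fixed + service.
{Loc-1, Loc-2}: Tring→Loc-2 54, Norris→Loc-2 45, Wirral→Loc-1 36. Service 135; fixed 79; total 214.
{Loc-2, Loc-4}: service 135 + fixed 81 = 216
{Loc-1, Loc-6}: service 144 + fixed 80 = 224
{Loc-1, Loc-2, Loc-3, Loc-4, Loc-5, Loc-6}: Tring→Loc-2 54, Norris→Loc-5 18, Wirral→Loc-1 36. Service 108; fixed 262; total 370.
No other subset beats 214.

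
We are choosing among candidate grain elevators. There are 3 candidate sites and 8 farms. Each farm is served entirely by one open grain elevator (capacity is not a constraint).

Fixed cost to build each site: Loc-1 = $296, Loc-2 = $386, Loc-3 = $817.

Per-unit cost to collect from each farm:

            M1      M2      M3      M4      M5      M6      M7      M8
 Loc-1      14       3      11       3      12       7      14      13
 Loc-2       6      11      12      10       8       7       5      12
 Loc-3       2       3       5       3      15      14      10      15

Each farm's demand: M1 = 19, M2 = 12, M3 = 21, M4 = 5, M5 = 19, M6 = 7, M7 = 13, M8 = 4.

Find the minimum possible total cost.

Minimum total cost: 1248

For any fixed open set, each farm goes to its cheapest open site; total = fixed + service.
{Loc-2}: M1→Loc-2 6·19=114, M2→Loc-2 11·12=132, M3→Loc-2 12·21=252, M4→Loc-2 10·5=50, M5→Loc-2 8·19=152, M6→Loc-2 7·7=49, M7→Loc-2 5·13=65, M8→Loc-2 12·4=48. Service 862; fixed 386; total 1248.
{Loc-1}: service 1059 + fixed 296 = 1355
{Loc-1, Loc-2}: service 710 + fixed 682 = 1392
{Loc-1, Loc-2, Loc-3}: M1→Loc-3 2·19=38, M2→Loc-1 3·12=36, M3→Loc-3 5·21=105, M4→Loc-1 3·5=15, M5→Loc-2 8·19=152, M6→Loc-1 7·7=49, M7→Loc-2 5·13=65, M8→Loc-2 12·4=48. Service 508; fixed 1499; total 2007.
(All 7 nonempty subsets were checked; Loc-2 only is lowest.)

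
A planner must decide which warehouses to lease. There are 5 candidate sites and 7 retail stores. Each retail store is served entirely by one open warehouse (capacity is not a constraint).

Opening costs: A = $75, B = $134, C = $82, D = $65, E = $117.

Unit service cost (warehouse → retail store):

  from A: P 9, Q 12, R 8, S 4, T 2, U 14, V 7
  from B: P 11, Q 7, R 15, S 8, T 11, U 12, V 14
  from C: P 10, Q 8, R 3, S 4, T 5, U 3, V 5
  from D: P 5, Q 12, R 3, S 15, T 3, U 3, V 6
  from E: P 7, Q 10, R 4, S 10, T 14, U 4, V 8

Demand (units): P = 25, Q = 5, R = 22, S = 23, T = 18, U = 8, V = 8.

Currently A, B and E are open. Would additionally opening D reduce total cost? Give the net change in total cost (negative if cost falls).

Yes — net change −23 (cost falls by 23).

Current service cost with {A, B, E}: 514.
Adding D: each retail store re-picks its cheapest; new service cost 426, saving 88.
Extra fixed cost: 65. Net change = 65 − 88 = -23.
(Totals: 840 → 817.)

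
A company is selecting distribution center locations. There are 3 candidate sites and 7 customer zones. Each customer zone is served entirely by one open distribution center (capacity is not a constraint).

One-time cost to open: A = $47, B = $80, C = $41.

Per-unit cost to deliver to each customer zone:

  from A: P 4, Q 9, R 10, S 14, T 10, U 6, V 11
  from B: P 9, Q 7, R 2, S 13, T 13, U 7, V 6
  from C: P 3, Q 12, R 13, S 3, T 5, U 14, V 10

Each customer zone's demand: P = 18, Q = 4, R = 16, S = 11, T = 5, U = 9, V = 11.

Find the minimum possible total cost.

For any fixed open set, each customer zone goes to its cheapest open site; total = fixed + service.
{B, C}: P→C 3·18=54, Q→B 7·4=28, R→B 2·16=32, S→C 3·11=33, T→C 5·5=25, U→B 7·9=63, V→B 6·11=66. Service 301; fixed 121; total 422.
{A, B, C}: P→C 3·18=54, Q→B 7·4=28, R→B 2·16=32, S→C 3·11=33, T→C 5·5=25, U→A 6·9=54, V→B 6·11=66. Service 292; fixed 168; total 460.
{A, C}: P→C 3·18=54, Q→A 9·4=36, R→A 10·16=160, S→C 3·11=33, T→C 5·5=25, U→A 6·9=54, V→C 10·11=110. Service 472; fixed 88; total 560.
{C}: service 604 + fixed 41 = 645
No other subset beats 422.

Minimum total cost: 422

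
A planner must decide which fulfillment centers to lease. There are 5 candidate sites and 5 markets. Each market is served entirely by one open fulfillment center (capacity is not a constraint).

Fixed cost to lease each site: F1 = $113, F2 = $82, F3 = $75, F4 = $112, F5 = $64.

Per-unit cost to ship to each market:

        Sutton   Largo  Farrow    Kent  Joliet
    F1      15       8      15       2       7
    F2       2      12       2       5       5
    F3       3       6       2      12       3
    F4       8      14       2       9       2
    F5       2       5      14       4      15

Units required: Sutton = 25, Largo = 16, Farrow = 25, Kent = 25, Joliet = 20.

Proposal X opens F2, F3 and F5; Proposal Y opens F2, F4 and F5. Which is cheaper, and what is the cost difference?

Proposal X is cheaper by 17.

Proposal X: {F2, F3, F5}: Sutton→F2 2·25=50, Largo→F5 5·16=80, Farrow→F2 2·25=50, Kent→F5 4·25=100, Joliet→F3 3·20=60. Service 340; fixed 221; total 561.
Proposal Y: {F2, F4, F5}: Sutton→F2 2·25=50, Largo→F5 5·16=80, Farrow→F2 2·25=50, Kent→F5 4·25=100, Joliet→F4 2·20=40. Service 320; fixed 258; total 578.
Difference: |561 − 578| = 17.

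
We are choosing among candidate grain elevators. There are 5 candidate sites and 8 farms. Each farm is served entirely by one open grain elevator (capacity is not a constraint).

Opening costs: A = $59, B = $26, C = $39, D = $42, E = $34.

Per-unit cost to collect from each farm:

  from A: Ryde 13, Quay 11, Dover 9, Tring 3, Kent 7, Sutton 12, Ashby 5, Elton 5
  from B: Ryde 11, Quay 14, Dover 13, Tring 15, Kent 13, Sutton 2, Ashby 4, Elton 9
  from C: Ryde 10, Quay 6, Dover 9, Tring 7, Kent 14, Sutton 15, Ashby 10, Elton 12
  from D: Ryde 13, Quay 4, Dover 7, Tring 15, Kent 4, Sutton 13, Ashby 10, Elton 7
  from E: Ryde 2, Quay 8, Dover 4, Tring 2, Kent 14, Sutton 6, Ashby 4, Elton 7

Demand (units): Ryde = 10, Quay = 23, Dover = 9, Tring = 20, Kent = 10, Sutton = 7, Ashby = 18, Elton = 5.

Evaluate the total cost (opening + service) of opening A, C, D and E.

Each farm is assigned to its cheapest site among the open ones.
{A, C, D, E}: Ryde→E 2·10=20, Quay→D 4·23=92, Dover→E 4·9=36, Tring→E 2·20=40, Kent→D 4·10=40, Sutton→E 6·7=42, Ashby→E 4·18=72, Elton→A 5·5=25. Service 367; fixed 174; total 541.

Total cost: 541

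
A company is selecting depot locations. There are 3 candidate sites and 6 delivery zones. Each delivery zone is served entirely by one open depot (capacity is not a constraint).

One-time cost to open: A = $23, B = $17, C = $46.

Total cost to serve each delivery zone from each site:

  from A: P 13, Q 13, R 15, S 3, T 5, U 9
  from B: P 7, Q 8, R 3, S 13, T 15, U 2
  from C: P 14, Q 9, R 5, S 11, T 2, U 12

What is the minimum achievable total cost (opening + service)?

Minimum total cost: 65

For any fixed open set, each delivery zone goes to its cheapest open site; total = fixed + service.
{B}: P→B 7, Q→B 8, R→B 3, S→B 13, T→B 15, U→B 2. Service 48; fixed 17; total 65.
{A, B}: service 28 + fixed 40 = 68
{A}: service 58 + fixed 23 = 81
{A, B, C}: service 25 + fixed 86 = 111
(All 7 nonempty subsets were checked; B only is lowest.)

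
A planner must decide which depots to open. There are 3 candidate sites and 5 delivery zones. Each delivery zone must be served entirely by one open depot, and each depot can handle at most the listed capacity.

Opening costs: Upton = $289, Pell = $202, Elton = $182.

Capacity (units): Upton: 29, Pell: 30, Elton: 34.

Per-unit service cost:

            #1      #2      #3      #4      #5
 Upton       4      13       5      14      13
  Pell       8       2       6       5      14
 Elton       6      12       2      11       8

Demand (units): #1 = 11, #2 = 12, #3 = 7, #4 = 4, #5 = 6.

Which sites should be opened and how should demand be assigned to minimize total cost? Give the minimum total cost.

Minimum total cost: 556

Open {Pell, Elton}: #1→Elton 6·11=66, #2→Pell 2·12=24, #3→Elton 2·7=14, #4→Pell 5·4=20, #5→Elton 8·6=48.
Loads: Pell carries 16/30, Elton carries 24/34. Service 172; fixed 384; total 556.
Next best feasible plan costs 578.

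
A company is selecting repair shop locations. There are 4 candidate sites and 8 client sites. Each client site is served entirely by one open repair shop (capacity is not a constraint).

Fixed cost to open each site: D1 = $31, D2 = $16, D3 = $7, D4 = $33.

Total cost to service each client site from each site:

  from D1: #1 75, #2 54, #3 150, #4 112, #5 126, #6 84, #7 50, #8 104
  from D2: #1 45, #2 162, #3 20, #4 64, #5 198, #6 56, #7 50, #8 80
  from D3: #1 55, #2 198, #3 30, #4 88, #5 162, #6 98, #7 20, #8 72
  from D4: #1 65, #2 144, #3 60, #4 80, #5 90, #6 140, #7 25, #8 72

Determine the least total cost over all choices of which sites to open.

Minimum total cost: 506

For any fixed open set, each client site goes to its cheapest open site; total = fixed + service.
{D1, D2, D4}: #1→D2 45, #2→D1 54, #3→D2 20, #4→D2 64, #5→D4 90, #6→D2 56, #7→D4 25, #8→D4 72. Service 426; fixed 80; total 506.
{D1, D2, D3, D4}: service 421 + fixed 87 = 508
{D1, D2, D3}: #1→D2 45, #2→D1 54, #3→D2 20, #4→D2 64, #5→D1 126, #6→D2 56, #7→D3 20, #8→D3 72. Service 457; fixed 54; total 511.
{D3}: service 723 + fixed 7 = 730
No other subset beats 506.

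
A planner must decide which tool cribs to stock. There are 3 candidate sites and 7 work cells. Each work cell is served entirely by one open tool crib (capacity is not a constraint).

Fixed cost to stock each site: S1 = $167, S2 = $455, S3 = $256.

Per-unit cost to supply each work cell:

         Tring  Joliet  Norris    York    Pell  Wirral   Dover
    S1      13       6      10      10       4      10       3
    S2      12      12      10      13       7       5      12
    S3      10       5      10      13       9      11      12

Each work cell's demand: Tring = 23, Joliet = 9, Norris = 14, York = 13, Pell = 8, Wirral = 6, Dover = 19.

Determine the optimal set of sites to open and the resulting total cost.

For any fixed open set, each work cell goes to its cheapest open site; total = fixed + service.
{S1}: Tring→S1 13·23=299, Joliet→S1 6·9=54, Norris→S1 10·14=140, York→S1 10·13=130, Pell→S1 4·8=32, Wirral→S1 10·6=60, Dover→S1 3·19=57. Service 772; fixed 167; total 939.
{S1, S3}: service 694 + fixed 423 = 1117
{S3}: Tring→S3 10·23=230, Joliet→S3 5·9=45, Norris→S3 10·14=140, York→S3 13·13=169, Pell→S3 9·8=72, Wirral→S3 11·6=66, Dover→S3 12·19=228. Service 950; fixed 256; total 1206.
{S1, S2, S3}: service 664 + fixed 878 = 1542
No other subset beats 939.

Open S1 only; minimum total cost 939.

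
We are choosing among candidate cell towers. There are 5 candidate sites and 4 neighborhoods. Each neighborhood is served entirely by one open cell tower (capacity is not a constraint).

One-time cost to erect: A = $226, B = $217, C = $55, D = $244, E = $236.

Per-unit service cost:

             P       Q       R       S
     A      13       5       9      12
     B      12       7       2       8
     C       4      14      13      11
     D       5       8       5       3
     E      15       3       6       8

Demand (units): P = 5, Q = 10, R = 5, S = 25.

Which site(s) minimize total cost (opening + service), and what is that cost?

Open D only; minimum total cost 449.

For any fixed open set, each neighborhood goes to its cheapest open site; total = fixed + service.
{D}: P→D 5·5=25, Q→D 8·10=80, R→D 5·5=25, S→D 3·25=75. Service 205; fixed 244; total 449.
{C, D}: service 200 + fixed 299 = 499
{C}: P→C 4·5=20, Q→C 14·10=140, R→C 13·5=65, S→C 11·25=275. Service 500; fixed 55; total 555.
{A, B, C, D, E}: service 135 + fixed 978 = 1113
No other subset beats 449.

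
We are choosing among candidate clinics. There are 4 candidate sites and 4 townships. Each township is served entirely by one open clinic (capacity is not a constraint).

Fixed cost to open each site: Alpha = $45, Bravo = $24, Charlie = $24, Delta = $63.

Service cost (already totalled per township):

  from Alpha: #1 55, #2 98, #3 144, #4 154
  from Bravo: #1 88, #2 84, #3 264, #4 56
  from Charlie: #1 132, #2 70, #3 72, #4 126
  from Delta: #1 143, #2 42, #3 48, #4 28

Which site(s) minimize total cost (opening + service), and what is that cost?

For any fixed open set, each township goes to its cheapest open site; total = fixed + service.
{Alpha, Delta}: #1→Alpha 55, #2→Delta 42, #3→Delta 48, #4→Delta 28. Service 173; fixed 108; total 281.
{Bravo, Delta}: service 206 + fixed 87 = 293
{Alpha, Bravo, Delta}: service 173 + fixed 132 = 305
{Alpha, Bravo, Charlie, Delta}: #1→Alpha 55, #2→Delta 42, #3→Delta 48, #4→Delta 28. Service 173; fixed 156; total 329.
No other subset beats 281.

Open Alpha and Delta; minimum total cost 281.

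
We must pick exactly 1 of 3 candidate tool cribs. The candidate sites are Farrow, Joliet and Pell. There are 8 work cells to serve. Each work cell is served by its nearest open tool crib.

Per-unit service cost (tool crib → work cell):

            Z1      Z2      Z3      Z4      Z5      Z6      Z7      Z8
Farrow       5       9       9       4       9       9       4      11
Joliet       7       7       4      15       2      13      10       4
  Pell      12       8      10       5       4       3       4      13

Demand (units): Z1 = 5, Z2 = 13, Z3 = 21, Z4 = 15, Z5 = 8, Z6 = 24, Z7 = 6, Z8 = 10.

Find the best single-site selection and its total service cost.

With exactly 1 open, each work cell uses its cheapest among the chosen.
{Pell}: Z1→Pell 12·5=60, Z2→Pell 8·13=104, Z3→Pell 10·21=210, Z4→Pell 5·15=75, Z5→Pell 4·8=32, Z6→Pell 3·24=72, Z7→Pell 4·6=24, Z8→Pell 13·10=130. Service cost 707.
{Farrow}: service cost 813
{Joliet}: service cost 863
Among all 3 size-1 choices, {Pell} is lowest.

Choose Pell only; total service cost 707.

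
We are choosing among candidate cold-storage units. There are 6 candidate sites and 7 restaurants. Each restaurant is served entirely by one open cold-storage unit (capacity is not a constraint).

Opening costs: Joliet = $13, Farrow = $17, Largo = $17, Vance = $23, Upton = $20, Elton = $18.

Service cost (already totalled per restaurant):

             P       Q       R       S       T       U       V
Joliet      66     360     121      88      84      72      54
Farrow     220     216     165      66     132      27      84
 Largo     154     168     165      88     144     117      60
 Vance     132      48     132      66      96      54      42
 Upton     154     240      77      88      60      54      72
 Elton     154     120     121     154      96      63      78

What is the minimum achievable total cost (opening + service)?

For any fixed open set, each restaurant goes to its cheapest open site; total = fixed + service.
{Joliet, Farrow, Vance, Upton}: P→Joliet 66, Q→Vance 48, R→Upton 77, S→Farrow 66, T→Upton 60, U→Farrow 27, V→Vance 42. Service 386; fixed 73; total 459.
{Joliet, Vance, Upton}: P→Joliet 66, Q→Vance 48, R→Upton 77, S→Vance 66, T→Upton 60, U→Vance 54, V→Vance 42. Service 413; fixed 56; total 469.
{Joliet, Farrow, Largo, Vance, Upton}: service 386 + fixed 90 = 476
{Joliet, Farrow, Largo, Vance, Upton, Elton}: P→Joliet 66, Q→Vance 48, R→Upton 77, S→Farrow 66, T→Upton 60, U→Farrow 27, V→Vance 42. Service 386; fixed 108; total 494.
No other subset beats 459.

Minimum total cost: 459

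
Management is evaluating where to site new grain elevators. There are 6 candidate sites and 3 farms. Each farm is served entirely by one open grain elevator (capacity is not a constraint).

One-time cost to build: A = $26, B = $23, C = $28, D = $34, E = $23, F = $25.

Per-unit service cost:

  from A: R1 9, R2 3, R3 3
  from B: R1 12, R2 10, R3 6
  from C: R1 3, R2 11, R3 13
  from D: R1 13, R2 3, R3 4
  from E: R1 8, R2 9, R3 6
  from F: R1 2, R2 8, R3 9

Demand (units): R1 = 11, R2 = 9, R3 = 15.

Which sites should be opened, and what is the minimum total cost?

Open A and F; minimum total cost 145.

For any fixed open set, each farm goes to its cheapest open site; total = fixed + service.
{A, F}: R1→F 2·11=22, R2→A 3·9=27, R3→A 3·15=45. Service 94; fixed 51; total 145.
{A, C}: service 105 + fixed 54 = 159
{A, B, F}: service 94 + fixed 74 = 168
{A, B, C, D, E, F}: R1→F 2·11=22, R2→A 3·9=27, R3→A 3·15=45. Service 94; fixed 159; total 253.
No other subset beats 145.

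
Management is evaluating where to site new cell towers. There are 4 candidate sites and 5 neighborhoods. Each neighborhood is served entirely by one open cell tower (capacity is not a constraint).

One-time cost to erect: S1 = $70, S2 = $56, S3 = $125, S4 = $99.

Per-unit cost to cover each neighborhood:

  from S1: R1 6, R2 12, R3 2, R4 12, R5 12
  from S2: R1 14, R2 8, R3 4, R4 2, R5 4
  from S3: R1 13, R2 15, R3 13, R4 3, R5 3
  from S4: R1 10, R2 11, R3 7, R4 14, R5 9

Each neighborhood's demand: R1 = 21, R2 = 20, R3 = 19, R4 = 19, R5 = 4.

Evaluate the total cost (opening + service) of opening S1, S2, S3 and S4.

Total cost: 724

Each neighborhood is assigned to its cheapest site among the open ones.
{S1, S2, S3, S4}: R1→S1 6·21=126, R2→S2 8·20=160, R3→S1 2·19=38, R4→S2 2·19=38, R5→S3 3·4=12. Service 374; fixed 350; total 724.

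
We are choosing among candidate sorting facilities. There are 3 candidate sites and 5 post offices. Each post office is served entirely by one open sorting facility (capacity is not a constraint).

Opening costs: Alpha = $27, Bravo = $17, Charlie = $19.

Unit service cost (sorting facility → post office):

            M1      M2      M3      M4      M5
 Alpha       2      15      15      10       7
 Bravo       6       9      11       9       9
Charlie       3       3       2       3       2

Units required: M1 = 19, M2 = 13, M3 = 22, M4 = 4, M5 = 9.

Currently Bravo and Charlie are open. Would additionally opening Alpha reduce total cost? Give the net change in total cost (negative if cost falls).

No — net change +8 (cost rises by 8).

Current service cost with {Bravo, Charlie}: 170.
Adding Alpha: each post office re-picks its cheapest; new service cost 151, saving 19.
Extra fixed cost: 27. Net change = 27 − 19 = 8.
(Totals: 206 → 214.)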